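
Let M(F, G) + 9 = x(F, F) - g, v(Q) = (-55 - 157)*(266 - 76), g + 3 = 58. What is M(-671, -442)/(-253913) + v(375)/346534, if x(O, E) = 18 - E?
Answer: -5222099695/43994743771 ≈ -0.11870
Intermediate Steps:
g = 55 (g = -3 + 58 = 55)
v(Q) = -40280 (v(Q) = -212*190 = -40280)
M(F, G) = -46 - F (M(F, G) = -9 + ((18 - F) - 1*55) = -9 + ((18 - F) - 55) = -9 + (-37 - F) = -46 - F)
M(-671, -442)/(-253913) + v(375)/346534 = (-46 - 1*(-671))/(-253913) - 40280/346534 = (-46 + 671)*(-1/253913) - 40280*1/346534 = 625*(-1/253913) - 20140/173267 = -625/253913 - 20140/173267 = -5222099695/43994743771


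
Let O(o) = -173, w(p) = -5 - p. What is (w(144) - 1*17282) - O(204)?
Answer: -17258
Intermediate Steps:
(w(144) - 1*17282) - O(204) = ((-5 - 1*144) - 1*17282) - 1*(-173) = ((-5 - 144) - 17282) + 173 = (-149 - 17282) + 173 = -17431 + 173 = -17258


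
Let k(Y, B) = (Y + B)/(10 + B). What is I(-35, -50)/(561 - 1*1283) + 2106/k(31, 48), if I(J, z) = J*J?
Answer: 88094081/57038 ≈ 1544.5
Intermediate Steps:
I(J, z) = J²
k(Y, B) = (B + Y)/(10 + B)
I(-35, -50)/(561 - 1*1283) + 2106/k(31, 48) = (-35)²/(561 - 1*1283) + 2106/(((48 + 31)/(10 + 48))) = 1225/(561 - 1283) + 2106/((79/58)) = 1225/(-722) + 2106/(((1/58)*79)) = 1225*(-1/722) + 2106/(79/58) = -1225/722 + 2106*(58/79) = -1225/722 + 122148/79 = 88094081/57038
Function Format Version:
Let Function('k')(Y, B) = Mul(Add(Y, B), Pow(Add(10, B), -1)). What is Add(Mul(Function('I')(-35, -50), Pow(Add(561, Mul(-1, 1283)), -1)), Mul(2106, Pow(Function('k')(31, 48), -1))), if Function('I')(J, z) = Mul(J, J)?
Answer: Rational(88094081, 57038) ≈ 1544.5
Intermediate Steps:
Function('I')(J, z) = Pow(J, 2)
Function('k')(Y, B) = Mul(Pow(Add(10, B), -1), Add(B, Y)) (Function('k')(Y, B) = Mul(Add(B, Y), Pow(Add(10, B), -1)) = Mul(Pow(Add(10, B), -1), Add(B, Y)))
Add(Mul(Function('I')(-35, -50), Pow(Add(561, Mul(-1, 1283)), -1)), Mul(2106, Pow(Function('k')(31, 48), -1))) = Add(Mul(Pow(-35, 2), Pow(Add(561, Mul(-1, 1283)), -1)), Mul(2106, Pow(Mul(Pow(Add(10, 48), -1), Add(48, 31)), -1))) = Add(Mul(1225, Pow(Add(561, -1283), -1)), Mul(2106, Pow(Mul(Pow(58, -1), 79), -1))) = Add(Mul(1225, Pow(-722, -1)), Mul(2106, Pow(Mul(Rational(1, 58), 79), -1))) = Add(Mul(1225, Rational(-1, 722)), Mul(2106, Pow(Rational(79, 58), -1))) = Add(Rational(-1225, 722), Mul(2106, Rational(58, 79))) = Add(Rational(-1225, 722), Rational(122148, 79)) = Rational(88094081, 57038)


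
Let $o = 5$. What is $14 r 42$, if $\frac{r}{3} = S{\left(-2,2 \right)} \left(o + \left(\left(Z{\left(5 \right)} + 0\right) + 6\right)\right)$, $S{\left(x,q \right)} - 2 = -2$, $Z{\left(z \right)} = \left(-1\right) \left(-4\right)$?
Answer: $0$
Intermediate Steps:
$Z{\left(z \right)} = 4$
$S{\left(x,q \right)} = 0$ ($S{\left(x,q \right)} = 2 - 2 = 0$)
$r = 0$ ($r = 3 \cdot 0 \left(5 + \left(\left(4 + 0\right) + 6\right)\right) = 3 \cdot 0 \left(5 + \left(4 + 6\right)\right) = 3 \cdot 0 \left(5 + 10\right) = 3 \cdot 0 \cdot 15 = 3 \cdot 0 = 0$)
$14 r 42 = 14 \cdot 0 \cdot 42 = 0 \cdot 42 = 0$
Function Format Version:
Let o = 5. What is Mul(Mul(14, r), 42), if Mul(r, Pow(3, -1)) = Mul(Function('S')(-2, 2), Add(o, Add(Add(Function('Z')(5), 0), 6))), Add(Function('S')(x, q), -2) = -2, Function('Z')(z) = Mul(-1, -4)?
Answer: 0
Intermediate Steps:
Function('Z')(z) = 4
Function('S')(x, q) = 0 (Function('S')(x, q) = Add(2, -2) = 0)
r = 0 (r = Mul(3, Mul(0, Add(5, Add(Add(4, 0), 6)))) = Mul(3, Mul(0, Add(5, Add(4, 6)))) = Mul(3, Mul(0, Add(5, 10))) = Mul(3, Mul(0, 15)) = Mul(3, 0) = 0)
Mul(Mul(14, r), 42) = Mul(Mul(14, 0), 42) = Mul(0, 42) = 0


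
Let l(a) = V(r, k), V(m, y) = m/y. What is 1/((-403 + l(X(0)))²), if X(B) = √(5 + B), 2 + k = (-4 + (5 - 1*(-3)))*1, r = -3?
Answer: 4/654481 ≈ 6.1117e-6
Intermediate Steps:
k = 2 (k = -2 + (-4 + (5 - 1*(-3)))*1 = -2 + (-4 + (5 + 3))*1 = -2 + (-4 + 8)*1 = -2 + 4*1 = -2 + 4 = 2)
l(a) = -3/2
1/((-403 + l(X(0)))²) = 1/((-403 - 3/2)²) = 1/((-809/2)²) = 1/(654481/4) = 4/654481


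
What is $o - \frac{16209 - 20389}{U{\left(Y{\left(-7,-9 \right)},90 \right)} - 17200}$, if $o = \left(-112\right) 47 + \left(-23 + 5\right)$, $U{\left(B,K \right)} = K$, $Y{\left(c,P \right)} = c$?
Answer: $- \frac{9037920}{1711} \approx -5282.2$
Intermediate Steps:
$o = -5282$ ($o = -5264 - 18 = -5282$)
$o - \frac{16209 - 20389}{U{\left(Y{\left(-7,-9 \right)},90 \right)} - 17200} = -5282 - \frac{16209 - 20389}{90 - 17200} = -5282 - - \frac{4180}{-17110} = -5282 - \left(-4180\right) \left(- \frac{1}{17110}\right) = -5282 - \frac{418}{1711} = - \frac{9037920}{1711}$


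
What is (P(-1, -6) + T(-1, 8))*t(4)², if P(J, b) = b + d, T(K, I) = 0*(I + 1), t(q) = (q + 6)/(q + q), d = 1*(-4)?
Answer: -125/8 ≈ -15.625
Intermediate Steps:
d = -4
t(q) = (6 + q)/(2*q) (t(q) = (6 + q)/((2*q)) = (6 + q)*(1/(2*q)) = (6 + q)/(2*q))
T(K, I) = 0 (T(K, I) = 0*(1 + I) = 0)
P(J, b) = -4 + b (P(J, b) = b - 4 = -4 + b)
(P(-1, -6) + T(-1, 8))*t(4)² = ((-4 - 6) + 0)*((½)*(6 + 4)/4)² = (-10 + 0)*((½)*(¼)*10)² = -10*(5/4)² = -10*25/16 = -125/8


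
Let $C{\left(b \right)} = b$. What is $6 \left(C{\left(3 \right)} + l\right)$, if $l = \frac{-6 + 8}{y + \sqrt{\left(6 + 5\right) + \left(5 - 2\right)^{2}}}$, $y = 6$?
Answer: $\frac{45}{2} - \frac{3 \sqrt{5}}{2} \approx 19.146$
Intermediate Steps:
$l = \frac{2}{6 + 2 \sqrt{5}}$ ($l = \frac{-6 + 8}{6 + \sqrt{\left(6 + 5\right) + \left(5 - 2\right)^{2}}} = \frac{2}{6 + \sqrt{11 + 3^{2}}} = \frac{2}{6 + \sqrt{11 + 9}} = \frac{2}{6 + \sqrt{20}} = \frac{2}{6 + 2 \sqrt{5}} \approx 0.19098$)
$6 \left(C{\left(3 \right)} + l\right) = 6 \left(3 + \left(\frac{3}{4} - \frac{\sqrt{5}}{4}\right)\right) = 6 \left(\frac{15}{4} - \frac{\sqrt{5}}{4}\right) = \frac{45}{2} - \frac{3 \sqrt{5}}{2}$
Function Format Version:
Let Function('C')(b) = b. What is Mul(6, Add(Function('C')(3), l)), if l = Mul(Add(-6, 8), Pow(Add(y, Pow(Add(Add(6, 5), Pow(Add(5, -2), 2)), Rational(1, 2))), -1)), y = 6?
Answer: Add(Rational(45, 2), Mul(Rational(-3, 2), Pow(5, Rational(1, 2)))) ≈ 19.146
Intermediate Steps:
l = Mul(2, Pow(Add(6, Mul(2, Pow(5, Rational(1, 2)))), -1)) (l = Mul(Add(-6, 8), Pow(Add(6, Pow(Add(Add(6, 5), Pow(Add(5, -2), 2)), Rational(1, 2))), -1)) = Mul(2, Pow(Add(6, Pow(Add(11, Pow(3, 2)), Rational(1, 2))), -1)) = Mul(2, Pow(Add(6, Pow(Add(11, 9), Rational(1, 2))), -1)) = Mul(2, Pow(Add(6, Pow(20, Rational(1, 2))), -1)) = Mul(2, Pow(Add(6, Mul(2, Pow(5, Rational(1, 2)))), -1)) ≈ 0.19098)
Mul(6, Add(Function('C')(3), l)) = Mul(6, Add(3, Add(Rational(3, 4), Mul(Rational(-1, 4), Pow(5, Rational(1, 2)))))) = Mul(6, Add(Rational(15, 4), Mul(Rational(-1, 4), Pow(5, Rational(1, 2))))) = Add(Rational(45, 2), Mul(Rational(-3, 2), Pow(5, Rational(1, 2))))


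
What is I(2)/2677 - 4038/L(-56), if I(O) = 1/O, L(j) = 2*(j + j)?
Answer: 5404919/299824 ≈ 18.027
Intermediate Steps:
L(j) = 4*j (L(j) = 2*(2*j) = 4*j)
I(2)/2677 - 4038/L(-56) = 1/(2*2677) - 4038/(4*(-56)) = (½)*(1/2677) - 4038/(-224) = 1/5354 - 4038*(-1/224) = 1/5354 + 2019/112 = 5404919/299824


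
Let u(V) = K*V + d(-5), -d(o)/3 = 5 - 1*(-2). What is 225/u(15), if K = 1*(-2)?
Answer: -75/17 ≈ -4.4118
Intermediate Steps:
d(o) = -21 (d(o) = -3*(5 - 1*(-2)) = -3*(5 + 2) = -3*7 = -21)
K = -2
u(V) = -21 - 2*V (u(V) = -2*V - 21 = -21 - 2*V)
225/u(15) = 225/(-21 - 2*15) = 225/(-21 - 30) = 225/(-51) = 225*(-1/51) = -75/17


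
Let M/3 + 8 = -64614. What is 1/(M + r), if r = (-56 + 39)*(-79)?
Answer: -1/192523 ≈ -5.1942e-6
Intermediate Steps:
M = -193866 (M = -24 + 3*(-64614) = -24 - 193842 = -193866)
r = 1343 (r = -17*(-79) = 1343)
1/(M + r) = 1/(-193866 + 1343) = 1/(-192523) = -1/192523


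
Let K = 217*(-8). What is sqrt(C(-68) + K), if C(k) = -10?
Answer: 3*I*sqrt(194) ≈ 41.785*I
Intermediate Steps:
K = -1736
sqrt(C(-68) + K) = sqrt(-10 - 1736) = sqrt(-1746) = 3*I*sqrt(194)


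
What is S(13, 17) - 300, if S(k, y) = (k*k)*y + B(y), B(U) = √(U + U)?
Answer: 2573 + √34 ≈ 2578.8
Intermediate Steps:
B(U) = √2*√U (B(U) = √(2*U) = √2*√U)
S(k, y) = y*k² + √2*√y (S(k, y) = (k*k)*y + √2*√y = k²*y + √2*√y = y*k² + √2*√y)
S(13, 17) - 300 = (17*13² + √2*√17) - 300 = (17*169 + √34) - 300 = (2873 + √34) - 300 = 2573 + √34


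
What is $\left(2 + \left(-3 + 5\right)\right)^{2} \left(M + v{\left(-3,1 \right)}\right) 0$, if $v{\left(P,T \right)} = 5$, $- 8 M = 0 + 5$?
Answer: $0$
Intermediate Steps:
$M = - \frac{5}{8}$ ($M = - \frac{0 + 5}{8} = \left(- \frac{1}{8}\right) 5 = - \frac{5}{8} \approx -0.625$)
$\left(2 + \left(-3 + 5\right)\right)^{2} \left(M + v{\left(-3,1 \right)}\right) 0 = \left(2 + \left(-3 + 5\right)\right)^{2} \left(- \frac{5}{8} + 5\right) 0 = \left(2 + 2\right)^{2} \cdot \frac{35}{8} \cdot 0 = 4^{2} \cdot 0 = 16 \cdot 0 = 0$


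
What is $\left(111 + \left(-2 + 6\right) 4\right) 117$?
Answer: $14859$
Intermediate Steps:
$\left(111 + \left(-2 + 6\right) 4\right) 117 = \left(111 + 4 \cdot 4\right) 117 = \left(111 + 16\right) 117 = 127 \cdot 117 = 14859$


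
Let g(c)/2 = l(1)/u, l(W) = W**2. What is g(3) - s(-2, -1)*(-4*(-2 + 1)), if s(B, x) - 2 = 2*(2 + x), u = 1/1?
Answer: -14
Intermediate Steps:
u = 1
s(B, x) = 6 + 2*x (s(B, x) = 2 + 2*(2 + x) = 2 + (4 + 2*x) = 6 + 2*x)
g(c) = 2 (g(c) = 2*(1**2/1) = 2*(1*1) = 2*1 = 2)
g(3) - s(-2, -1)*(-4*(-2 + 1)) = 2 - (6 + 2*(-1))*(-4*(-2 + 1)) = 2 - (6 - 2)*(-4*(-1)) = 2 - 4*4 = 2 - 1*16 = 2 - 16 = -14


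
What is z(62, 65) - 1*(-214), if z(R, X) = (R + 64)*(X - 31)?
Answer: 4498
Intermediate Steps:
z(R, X) = (-31 + X)*(64 + R) (z(R, X) = (64 + R)*(-31 + X) = (-31 + X)*(64 + R))
z(62, 65) - 1*(-214) = (-1984 - 31*62 + 64*65 + 62*65) - 1*(-214) = (-1984 - 1922 + 4160 + 4030) + 214 = 4284 + 214 = 4498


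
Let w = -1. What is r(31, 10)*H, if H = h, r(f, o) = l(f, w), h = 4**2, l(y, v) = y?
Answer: 496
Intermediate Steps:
h = 16
r(f, o) = f
H = 16
r(31, 10)*H = 31*16 = 496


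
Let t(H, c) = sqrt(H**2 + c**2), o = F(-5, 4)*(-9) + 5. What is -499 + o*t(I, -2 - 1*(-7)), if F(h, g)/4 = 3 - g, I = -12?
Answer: 34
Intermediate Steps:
F(h, g) = 12 - 4*g (F(h, g) = 4*(3 - g) = 12 - 4*g)
o = 41 (o = (12 - 4*4)*(-9) + 5 = (12 - 16)*(-9) + 5 = -4*(-9) + 5 = 36 + 5 = 41)
-499 + o*t(I, -2 - 1*(-7)) = -499 + 41*sqrt((-12)**2 + (-2 - 1*(-7))**2) = -499 + 41*sqrt(144 + (-2 + 7)**2) = -499 + 41*sqrt(144 + 5**2) = -499 + 41*sqrt(144 + 25) = -499 + 41*sqrt(169) = -499 + 41*13 = -499 + 533 = 34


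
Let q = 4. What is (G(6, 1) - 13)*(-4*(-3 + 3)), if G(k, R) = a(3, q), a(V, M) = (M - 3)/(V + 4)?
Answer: 0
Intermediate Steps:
a(V, M) = (-3 + M)/(4 + V)
G(k, R) = ⅐ (G(k, R) = (-3 + 4)/(4 + 3) = 1/7 = (⅐)*1 = ⅐)
(G(6, 1) - 13)*(-4*(-3 + 3)) = (⅐ - 13)*(-4*(-3 + 3)) = -(-360)*0/7 = -90/7*0 = 0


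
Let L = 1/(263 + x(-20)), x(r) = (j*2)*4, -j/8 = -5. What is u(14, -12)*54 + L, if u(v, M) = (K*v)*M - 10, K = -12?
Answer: 63152893/583 ≈ 1.0832e+5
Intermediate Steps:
j = 40 (j = -8*(-5) = 40)
x(r) = 320 (x(r) = (40*2)*4 = 80*4 = 320)
u(v, M) = -10 - 12*M*v (u(v, M) = (-12*v)*M - 10 = -12*M*v - 10 = -10 - 12*M*v)
L = 1/583 (L = 1/(263 + 320) = 1/583 ≈ 0.0017153)
u(14, -12)*54 + L = (-10 - 12*(-12)*14)*54 + 1/583 = (-10 + 2016)*54 + 1/583 = 2006*54 + 1/583 = 108324 + 1/583 = 63152893/583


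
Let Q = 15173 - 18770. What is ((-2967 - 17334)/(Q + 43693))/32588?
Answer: -20301/1306648448 ≈ -1.5537e-5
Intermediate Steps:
Q = -3597
((-2967 - 17334)/(Q + 43693))/32588 = ((-2967 - 17334)/(-3597 + 43693))/32588 = -20301/40096*(1/32588) = -20301*1/40096*(1/32588) = -20301/40096*1/32588 = -20301/1306648448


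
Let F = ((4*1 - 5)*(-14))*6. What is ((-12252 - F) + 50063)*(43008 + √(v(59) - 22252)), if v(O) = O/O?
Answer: 1622562816 + 37727*I*√22251 ≈ 1.6226e+9 + 5.6276e+6*I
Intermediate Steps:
F = 84 (F = ((4 - 5)*(-14))*6 = -1*(-14)*6 = 14*6 = 84)
v(O) = 1
((-12252 - F) + 50063)*(43008 + √(v(59) - 22252)) = ((-12252 - 1*84) + 50063)*(43008 + √(1 - 22252)) = ((-12252 - 84) + 50063)*(43008 + √(-22251)) = (-12336 + 50063)*(43008 + I*√22251) = 37727*(43008 + I*√22251) = 1622562816 + 37727*I*√22251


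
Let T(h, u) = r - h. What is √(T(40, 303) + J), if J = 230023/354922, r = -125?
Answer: I*√20703348080654/354922 ≈ 12.82*I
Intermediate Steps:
T(h, u) = -125 - h
J = 230023/354922 (J = 230023*(1/354922) = 230023/354922 ≈ 0.64809)
√(T(40, 303) + J) = √((-125 - 1*40) + 230023/354922) = √((-125 - 40) + 230023/354922) = √(-165 + 230023/354922) = √(-58332107/354922) = I*√20703348080654/354922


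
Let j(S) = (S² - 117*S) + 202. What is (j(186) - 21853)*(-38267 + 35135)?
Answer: 27614844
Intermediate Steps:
j(S) = 202 + S² - 117*S
(j(186) - 21853)*(-38267 + 35135) = ((202 + 186² - 117*186) - 21853)*(-38267 + 35135) = ((202 + 34596 - 21762) - 21853)*(-3132) = (13036 - 21853)*(-3132) = -8817*(-3132) = 27614844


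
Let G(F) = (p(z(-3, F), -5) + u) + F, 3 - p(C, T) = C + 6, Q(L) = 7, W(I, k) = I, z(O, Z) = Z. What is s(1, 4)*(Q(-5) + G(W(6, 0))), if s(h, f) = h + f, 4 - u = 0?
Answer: 40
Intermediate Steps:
u = 4 (u = 4 - 1*0 = 4 + 0 = 4)
p(C, T) = -3 - C (p(C, T) = 3 - (C + 6) = 3 - (6 + C) = 3 + (-6 - C) = -3 - C)
G(F) = 1 (G(F) = ((-3 - F) + 4) + F = (1 - F) + F = 1)
s(h, f) = f + h
s(1, 4)*(Q(-5) + G(W(6, 0))) = (4 + 1)*(7 + 1) = 5*8 = 40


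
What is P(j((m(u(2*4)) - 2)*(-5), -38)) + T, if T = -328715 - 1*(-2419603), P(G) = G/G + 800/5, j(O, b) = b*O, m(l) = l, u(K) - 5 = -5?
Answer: 2091049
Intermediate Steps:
u(K) = 0 (u(K) = 5 - 5 = 0)
j(O, b) = O*b
P(G) = 161 (P(G) = 1 + 800*(1/5) = 1 + 160 = 161)
T = 2090888 (T = -328715 + 2419603 = 2090888)
P(j((m(u(2*4)) - 2)*(-5), -38)) + T = 161 + 2090888 = 2091049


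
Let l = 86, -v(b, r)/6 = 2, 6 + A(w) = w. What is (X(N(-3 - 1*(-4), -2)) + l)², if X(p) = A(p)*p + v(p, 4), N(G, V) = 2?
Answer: 4356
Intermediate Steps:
A(w) = -6 + w
v(b, r) = -12 (v(b, r) = -6*2 = -12)
X(p) = -12 + p*(-6 + p) (X(p) = (-6 + p)*p - 12 = p*(-6 + p) - 12 = -12 + p*(-6 + p))
(X(N(-3 - 1*(-4), -2)) + l)² = ((-12 + 2*(-6 + 2)) + 86)² = ((-12 + 2*(-4)) + 86)² = ((-12 - 8) + 86)² = (-20 + 86)² = 66² = 4356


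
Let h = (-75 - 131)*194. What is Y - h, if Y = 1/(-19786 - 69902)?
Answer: 3584291231/89688 ≈ 39964.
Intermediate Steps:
h = -39964 (h = -206*194 = -39964)
Y = -1/89688 (Y = 1/(-89688) = -1/89688 ≈ -1.1150e-5)
Y - h = -1/89688 - 1*(-39964) = -1/89688 + 39964 = 3584291231/89688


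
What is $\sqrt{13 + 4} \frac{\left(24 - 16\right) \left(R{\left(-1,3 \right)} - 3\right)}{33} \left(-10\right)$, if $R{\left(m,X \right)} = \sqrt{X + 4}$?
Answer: $\frac{80 \sqrt{17} \left(3 - \sqrt{7}\right)}{33} \approx 3.5409$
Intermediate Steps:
$R{\left(m,X \right)} = \sqrt{4 + X}$
$\sqrt{13 + 4} \frac{\left(24 - 16\right) \left(R{\left(-1,3 \right)} - 3\right)}{33} \left(-10\right) = \sqrt{13 + 4} \frac{\left(24 - 16\right) \left(\sqrt{4 + 3} - 3\right)}{33} \left(-10\right) = \sqrt{17} \cdot 8 \left(\sqrt{7} - 3\right) \frac{1}{33} \left(-10\right) = \sqrt{17} \cdot 8 \left(-3 + \sqrt{7}\right) \frac{1}{33} \left(-10\right) = \sqrt{17} \left(-24 + 8 \sqrt{7}\right) \frac{1}{33} \left(-10\right) = \sqrt{17} \left(- \frac{8}{11} + \frac{8 \sqrt{7}}{33}\right) \left(-10\right) = - 10 \sqrt{17} \left(- \frac{8}{11} + \frac{8 \sqrt{7}}{33}\right)$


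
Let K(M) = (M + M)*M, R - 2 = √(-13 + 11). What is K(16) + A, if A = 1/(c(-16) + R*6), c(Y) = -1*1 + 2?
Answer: 123405/241 - 6*I*√2/241 ≈ 512.05 - 0.035209*I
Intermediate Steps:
R = 2 + I*√2 (R = 2 + √(-13 + 11) = 2 + √(-2) = 2 + I*√2 ≈ 2.0 + 1.4142*I)
c(Y) = 1 (c(Y) = -1 + 2 = 1)
A = 1/(13 + 6*I*√2) (A = 1/(1 + (2 + I*√2)*6) = 1/(1 + (12 + 6*I*√2)) = 1/(13 + 6*I*√2) ≈ 0.053942 - 0.035209*I)
K(M) = 2*M² (K(M) = (2*M)*M = 2*M²)
K(16) + A = 2*16² + (13/241 - 6*I*√2/241) = 2*256 + (13/241 - 6*I*√2/241) = 512 + (13/241 - 6*I*√2/241) = 123405/241 - 6*I*√2/241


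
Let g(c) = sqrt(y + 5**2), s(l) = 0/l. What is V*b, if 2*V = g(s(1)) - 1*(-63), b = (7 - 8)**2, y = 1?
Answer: 63/2 + sqrt(26)/2 ≈ 34.049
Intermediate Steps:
s(l) = 0
b = 1 (b = (-1)**2 = 1)
g(c) = sqrt(26) (g(c) = sqrt(1 + 5**2) = sqrt(1 + 25) = sqrt(26))
V = 63/2 + sqrt(26)/2 (V = (sqrt(26) - 1*(-63))/2 = (sqrt(26) + 63)/2 = (63 + sqrt(26))/2 = 63/2 + sqrt(26)/2 ≈ 34.049)
V*b = (63/2 + sqrt(26)/2)*1 = 63/2 + sqrt(26)/2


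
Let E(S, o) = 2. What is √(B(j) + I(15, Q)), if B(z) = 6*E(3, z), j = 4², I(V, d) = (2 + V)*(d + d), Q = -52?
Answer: 2*I*√439 ≈ 41.905*I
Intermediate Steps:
I(V, d) = 2*d*(2 + V) (I(V, d) = (2 + V)*(2*d) = 2*d*(2 + V))
j = 16
B(z) = 12 (B(z) = 6*2 = 12)
√(B(j) + I(15, Q)) = √(12 + 2*(-52)*(2 + 15)) = √(12 + 2*(-52)*17) = √(12 - 1768) = √(-1756) = 2*I*√439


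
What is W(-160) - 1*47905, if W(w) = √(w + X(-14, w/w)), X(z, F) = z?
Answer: -47905 + I*√174 ≈ -47905.0 + 13.191*I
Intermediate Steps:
W(w) = √(-14 + w) (W(w) = √(w - 14) = √(-14 + w))
W(-160) - 1*47905 = √(-14 - 160) - 1*47905 = √(-174) - 47905 = I*√174 - 47905 = -47905 + I*√174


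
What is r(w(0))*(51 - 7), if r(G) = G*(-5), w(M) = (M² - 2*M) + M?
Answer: 0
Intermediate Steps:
w(M) = M² - M
r(G) = -5*G
r(w(0))*(51 - 7) = (-0*(-1 + 0))*(51 - 7) = -0*(-1)*44 = -5*0*44 = 0*44 = 0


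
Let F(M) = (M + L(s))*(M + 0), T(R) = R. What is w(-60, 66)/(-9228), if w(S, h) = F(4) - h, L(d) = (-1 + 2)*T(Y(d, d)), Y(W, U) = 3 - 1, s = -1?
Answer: 7/1538 ≈ 0.0045514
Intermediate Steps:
Y(W, U) = 2
L(d) = 2 (L(d) = (-1 + 2)*2 = 1*2 = 2)
F(M) = M*(2 + M) (F(M) = (M + 2)*(M + 0) = (2 + M)*M = M*(2 + M))
w(S, h) = 24 - h (w(S, h) = 4*(2 + 4) - h = 4*6 - h = 24 - h)
w(-60, 66)/(-9228) = (24 - 1*66)/(-9228) = (24 - 66)*(-1/9228) = -42*(-1/9228) = 7/1538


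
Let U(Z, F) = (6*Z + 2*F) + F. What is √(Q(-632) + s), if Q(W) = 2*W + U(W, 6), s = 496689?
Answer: √491651 ≈ 701.18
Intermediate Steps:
U(Z, F) = 3*F + 6*Z (U(Z, F) = (2*F + 6*Z) + F = 3*F + 6*Z)
Q(W) = 18 + 8*W (Q(W) = 2*W + (3*6 + 6*W) = 2*W + (18 + 6*W) = 18 + 8*W)
√(Q(-632) + s) = √((18 + 8*(-632)) + 496689) = √((18 - 5056) + 496689) = √(-5038 + 496689) = √491651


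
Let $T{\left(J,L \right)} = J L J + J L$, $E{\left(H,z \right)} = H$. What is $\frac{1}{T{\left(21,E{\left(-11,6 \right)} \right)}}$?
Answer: $- \frac{1}{5082} \approx -0.00019677$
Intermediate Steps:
$T{\left(J,L \right)} = J L + L J^{2}$ ($T{\left(J,L \right)} = L J^{2} + J L = J L + L J^{2}$)
$\frac{1}{T{\left(21,E{\left(-11,6 \right)} \right)}} = \frac{1}{21 \left(-11\right) \left(1 + 21\right)} = \frac{1}{21 \left(-11\right) 22} = \frac{1}{-5082} = - \frac{1}{5082}$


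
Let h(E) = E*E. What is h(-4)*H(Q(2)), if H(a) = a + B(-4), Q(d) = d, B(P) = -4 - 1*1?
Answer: -48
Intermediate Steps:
B(P) = -5 (B(P) = -4 - 1 = -5)
h(E) = E²
H(a) = -5 + a (H(a) = a - 5 = -5 + a)
h(-4)*H(Q(2)) = (-4)²*(-5 + 2) = 16*(-3) = -48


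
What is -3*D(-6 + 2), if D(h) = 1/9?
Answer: -⅓ ≈ -0.33333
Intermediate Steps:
D(h) = ⅑
-3*D(-6 + 2) = -3*⅑ = -⅓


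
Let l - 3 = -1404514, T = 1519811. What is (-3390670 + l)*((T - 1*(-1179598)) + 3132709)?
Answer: -27966061423358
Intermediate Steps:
l = -1404511 (l = 3 - 1404514 = -1404511)
(-3390670 + l)*((T - 1*(-1179598)) + 3132709) = (-3390670 - 1404511)*((1519811 - 1*(-1179598)) + 3132709) = -4795181*((1519811 + 1179598) + 3132709) = -4795181*(2699409 + 3132709) = -4795181*5832118 = -27966061423358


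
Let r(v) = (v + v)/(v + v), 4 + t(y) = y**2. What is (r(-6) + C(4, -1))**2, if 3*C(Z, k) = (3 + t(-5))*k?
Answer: 49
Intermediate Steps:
t(y) = -4 + y**2
r(v) = 1 (r(v) = (2*v)/((2*v)) = (2*v)*(1/(2*v)) = 1)
C(Z, k) = 8*k (C(Z, k) = ((3 + (-4 + (-5)**2))*k)/3 = ((3 + (-4 + 25))*k)/3 = ((3 + 21)*k)/3 = (24*k)/3 = 8*k)
(r(-6) + C(4, -1))**2 = (1 + 8*(-1))**2 = (1 - 8)**2 = (-7)**2 = 49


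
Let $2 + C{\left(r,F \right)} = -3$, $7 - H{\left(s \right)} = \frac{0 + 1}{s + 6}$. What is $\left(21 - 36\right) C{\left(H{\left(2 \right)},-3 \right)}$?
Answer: $75$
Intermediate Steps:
$H{\left(s \right)} = 7 - \frac{1}{6 + s}$ ($H{\left(s \right)} = 7 - \frac{0 + 1}{s + 6} = 7 - 1 \frac{1}{6 + s} = 7 - \frac{1}{6 + s}$)
$C{\left(r,F \right)} = -5$ ($C{\left(r,F \right)} = -2 - 3 = -5$)
$\left(21 - 36\right) C{\left(H{\left(2 \right)},-3 \right)} = \left(21 - 36\right) \left(-5\right) = \left(-15\right) \left(-5\right) = 75$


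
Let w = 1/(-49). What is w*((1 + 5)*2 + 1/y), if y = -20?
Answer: -239/980 ≈ -0.24388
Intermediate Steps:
w = -1/49 ≈ -0.020408
w*((1 + 5)*2 + 1/y) = -((1 + 5)*2 + 1/(-20))/49 = -(6*2 - 1/20)/49 = -(12 - 1/20)/49 = -1/49*239/20 = -239/980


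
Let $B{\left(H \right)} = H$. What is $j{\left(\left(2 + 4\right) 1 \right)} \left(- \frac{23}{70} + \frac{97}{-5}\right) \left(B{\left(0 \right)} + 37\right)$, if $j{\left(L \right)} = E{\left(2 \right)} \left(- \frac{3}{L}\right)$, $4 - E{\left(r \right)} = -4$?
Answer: $\frac{102194}{35} \approx 2919.8$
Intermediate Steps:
$E{\left(r \right)} = 8$ ($E{\left(r \right)} = 4 - -4 = 4 + 4 = 8$)
$j{\left(L \right)} = - \frac{24}{L}$ ($j{\left(L \right)} = 8 \left(- \frac{3}{L}\right) = - \frac{24}{L}$)
$j{\left(\left(2 + 4\right) 1 \right)} \left(- \frac{23}{70} + \frac{97}{-5}\right) \left(B{\left(0 \right)} + 37\right) = - \frac{24}{\left(2 + 4\right) 1} \left(- \frac{23}{70} + \frac{97}{-5}\right) \left(0 + 37\right) = - \frac{24}{6 \cdot 1} \left(\left(-23\right) \frac{1}{70} + 97 \left(- \frac{1}{5}\right)\right) 37 = - \frac{24}{6} \left(- \frac{23}{70} - \frac{97}{5}\right) 37 = \left(-24\right) \frac{1}{6} \left(- \frac{1381}{70}\right) 37 = \left(-4\right) \left(- \frac{1381}{70}\right) 37 = \frac{2762}{35} \cdot 37 = \frac{102194}{35}$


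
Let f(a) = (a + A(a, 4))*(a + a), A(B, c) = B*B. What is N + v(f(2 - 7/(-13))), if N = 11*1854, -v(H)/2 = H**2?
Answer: 78362672058/4826809 ≈ 16235.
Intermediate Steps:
A(B, c) = B**2
f(a) = 2*a*(a + a**2) (f(a) = (a + a**2)*(a + a) = (a + a**2)*(2*a) = 2*a*(a + a**2))
v(H) = -2*H**2
N = 20394
N + v(f(2 - 7/(-13))) = 20394 - 2*4*(1 + (2 - 7/(-13)))**2*(2 - 7/(-13))**4 = 20394 - 2*4*(1 + (2 - 7*(-1/13)))**2*(2 - 7*(-1/13))**4 = 20394 - 2*4*(1 + (2 + 7/13))**2*(2 + 7/13)**4 = 20394 - 2*4743684*(1 + 33/13)**2/28561 = 20394 - 2*(2*(1089/169)*(46/13))**2 = 20394 - 2*(100188/2197)**2 = 20394 - 2*10037635344/4826809 = 20394 - 20075270688/4826809 = 78362672058/4826809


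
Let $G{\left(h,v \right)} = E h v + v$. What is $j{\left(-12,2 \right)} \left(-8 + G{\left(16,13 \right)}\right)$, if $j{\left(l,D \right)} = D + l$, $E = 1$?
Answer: $-2130$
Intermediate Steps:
$G{\left(h,v \right)} = v + h v$ ($G{\left(h,v \right)} = 1 h v + v = h v + v = v + h v$)
$j{\left(-12,2 \right)} \left(-8 + G{\left(16,13 \right)}\right) = \left(2 - 12\right) \left(-8 + 13 \left(1 + 16\right)\right) = - 10 \left(-8 + 13 \cdot 17\right) = - 10 \left(-8 + 221\right) = \left(-10\right) 213 = -2130$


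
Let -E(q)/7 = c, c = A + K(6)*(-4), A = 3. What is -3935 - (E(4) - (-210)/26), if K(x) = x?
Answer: -53171/13 ≈ -4090.1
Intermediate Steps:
c = -21 (c = 3 + 6*(-4) = 3 - 24 = -21)
E(q) = 147 (E(q) = -7*(-21) = 147)
-3935 - (E(4) - (-210)/26) = -3935 - (147 - (-210)/26) = -3935 - (147 - 35*(-3/13)) = -3935 - (147 + 105/13) = -3935 - 1*2016/13 = -3935 - 2016/13 = -53171/13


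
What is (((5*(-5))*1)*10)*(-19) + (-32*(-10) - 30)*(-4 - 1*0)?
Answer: 3590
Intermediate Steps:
(((5*(-5))*1)*10)*(-19) + (-32*(-10) - 30)*(-4 - 1*0) = (-25*1*10)*(-19) + (320 - 30)*(-4 + 0) = -25*10*(-19) + 290*(-4) = -250*(-19) - 1160 = 4750 - 1160 = 3590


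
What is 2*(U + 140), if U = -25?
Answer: 230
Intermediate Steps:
2*(U + 140) = 2*(-25 + 140) = 2*115 = 230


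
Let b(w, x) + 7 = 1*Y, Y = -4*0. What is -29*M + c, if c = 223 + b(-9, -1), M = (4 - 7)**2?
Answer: -45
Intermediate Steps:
M = 9 (M = (-3)**2 = 9)
Y = 0
b(w, x) = -7 (b(w, x) = -7 + 1*0 = -7 + 0 = -7)
c = 216 (c = 223 - 7 = 216)
-29*M + c = -29*9 + 216 = -261 + 216 = -45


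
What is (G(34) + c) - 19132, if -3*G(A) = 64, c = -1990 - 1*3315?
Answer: -73375/3 ≈ -24458.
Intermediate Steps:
c = -5305 (c = -1990 - 3315 = -5305)
G(A) = -64/3 (G(A) = -1/3*64 = -64/3)
(G(34) + c) - 19132 = (-64/3 - 5305) - 19132 = -15979/3 - 19132 = -73375/3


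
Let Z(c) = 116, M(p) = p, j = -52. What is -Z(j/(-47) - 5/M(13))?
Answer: -116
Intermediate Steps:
-Z(j/(-47) - 5/M(13)) = -1*116 = -116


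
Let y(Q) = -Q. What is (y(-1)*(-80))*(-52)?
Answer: 4160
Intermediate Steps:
(y(-1)*(-80))*(-52) = (-1*(-1)*(-80))*(-52) = (1*(-80))*(-52) = -80*(-52) = 4160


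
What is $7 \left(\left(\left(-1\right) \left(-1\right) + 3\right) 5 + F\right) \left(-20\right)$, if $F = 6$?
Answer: $-3640$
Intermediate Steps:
$7 \left(\left(\left(-1\right) \left(-1\right) + 3\right) 5 + F\right) \left(-20\right) = 7 \left(\left(\left(-1\right) \left(-1\right) + 3\right) 5 + 6\right) \left(-20\right) = 7 \left(\left(1 + 3\right) 5 + 6\right) \left(-20\right) = 7 \left(4 \cdot 5 + 6\right) \left(-20\right) = 7 \left(20 + 6\right) \left(-20\right) = 7 \cdot 26 \left(-20\right) = 182 \left(-20\right) = -3640$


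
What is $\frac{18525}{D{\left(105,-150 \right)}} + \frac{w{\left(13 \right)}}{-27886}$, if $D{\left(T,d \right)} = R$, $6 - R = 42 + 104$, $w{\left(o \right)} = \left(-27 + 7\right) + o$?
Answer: $- \frac{51658717}{390404} \approx -132.32$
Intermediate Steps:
$w{\left(o \right)} = -20 + o$
$R = -140$ ($R = 6 - \left(42 + 104\right) = 6 - 146 = -140$)
$D{\left(T,d \right)} = -140$
$\frac{18525}{D{\left(105,-150 \right)}} + \frac{w{\left(13 \right)}}{-27886} = \frac{18525}{-140} + \frac{-20 + 13}{-27886} = 18525 \left(- \frac{1}{140}\right) - - \frac{7}{27886} = - \frac{3705}{28} + \frac{7}{27886} = - \frac{51658717}{390404}$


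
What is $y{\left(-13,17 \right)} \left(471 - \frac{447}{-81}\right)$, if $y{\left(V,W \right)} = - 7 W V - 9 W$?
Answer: $\frac{17935204}{27} \approx 6.6427 \cdot 10^{5}$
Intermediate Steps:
$y{\left(V,W \right)} = - 9 W - 7 V W$ ($y{\left(V,W \right)} = - 7 V W - 9 W = - 9 W - 7 V W$)
$y{\left(-13,17 \right)} \left(471 - \frac{447}{-81}\right) = \left(-1\right) 17 \left(9 + 7 \left(-13\right)\right) \left(471 - \frac{447}{-81}\right) = \left(-1\right) 17 \left(9 - 91\right) \left(471 - - \frac{149}{27}\right) = \left(-1\right) 17 \left(-82\right) \left(471 + \frac{149}{27}\right) = 1394 \cdot \frac{12866}{27} = \frac{17935204}{27}$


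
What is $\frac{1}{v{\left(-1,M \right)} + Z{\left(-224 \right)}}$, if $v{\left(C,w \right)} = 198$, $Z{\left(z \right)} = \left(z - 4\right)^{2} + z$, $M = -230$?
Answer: $\frac{1}{51958} \approx 1.9246 \cdot 10^{-5}$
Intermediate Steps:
$Z{\left(z \right)} = z + \left(-4 + z\right)^{2}$ ($Z{\left(z \right)} = \left(-4 + z\right)^{2} + z = z + \left(-4 + z\right)^{2}$)
$\frac{1}{v{\left(-1,M \right)} + Z{\left(-224 \right)}} = \frac{1}{198 - \left(224 - \left(-4 - 224\right)^{2}\right)} = \frac{1}{198 - \left(224 - \left(-228\right)^{2}\right)} = \frac{1}{198 + \left(-224 + 51984\right)} = \frac{1}{198 + 51760} = \frac{1}{51958}$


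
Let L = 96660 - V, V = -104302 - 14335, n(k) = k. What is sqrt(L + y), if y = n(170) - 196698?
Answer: 137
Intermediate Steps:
V = -118637
L = 215297 (L = 96660 - 1*(-118637) = 96660 + 118637 = 215297)
y = -196528 (y = 170 - 196698 = -196528)
sqrt(L + y) = sqrt(215297 - 196528) = sqrt(18769) = 137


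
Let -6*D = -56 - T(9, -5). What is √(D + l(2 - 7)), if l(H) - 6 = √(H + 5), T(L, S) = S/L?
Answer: √4938/18 ≈ 3.9039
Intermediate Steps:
l(H) = 6 + √(5 + H) (l(H) = 6 + √(H + 5) = 6 + √(5 + H))
D = 499/54 (D = -(-56 - (-5)/9)/6 = -(-56 - 1*(-5/9))/6 = -(-56 + 5/9)/6 = -⅙*(-499/9) = 499/54 ≈ 9.2407)
√(D + l(2 - 7)) = √(499/54 + (6 + √(5 + (2 - 7)))) = √(499/54 + (6 + √(5 - 5))) = √(499/54 + (6 + √0)) = √(499/54 + (6 + 0)) = √(499/54 + 6) = √(823/54) = √4938/18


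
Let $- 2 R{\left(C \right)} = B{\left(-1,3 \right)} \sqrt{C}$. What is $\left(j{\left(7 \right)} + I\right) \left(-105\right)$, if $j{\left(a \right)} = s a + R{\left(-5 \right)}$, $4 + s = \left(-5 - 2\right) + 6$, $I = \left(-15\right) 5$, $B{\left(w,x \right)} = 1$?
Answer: $11550 + \frac{105 i \sqrt{5}}{2} \approx 11550.0 + 117.39 i$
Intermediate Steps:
$I = -75$
$R{\left(C \right)} = - \frac{\sqrt{C}}{2}$ ($R{\left(C \right)} = - \frac{1 \sqrt{C}}{2} = - \frac{\sqrt{C}}{2}$)
$s = -5$ ($s = -4 + \left(\left(-5 - 2\right) + 6\right) = -4 + \left(-7 + 6\right) = -4 - 1 = -5$)
$j{\left(a \right)} = - 5 a - \frac{i \sqrt{5}}{2}$ ($j{\left(a \right)} = - 5 a - \frac{\sqrt{-5}}{2} = - 5 a - \frac{i \sqrt{5}}{2}$)
$\left(j{\left(7 \right)} + I\right) \left(-105\right) = \left(\left(\left(-5\right) 7 - \frac{i \sqrt{5}}{2}\right) - 75\right) \left(-105\right) = \left(\left(-35 - \frac{i \sqrt{5}}{2}\right) - 75\right) \left(-105\right) = \left(-110 - \frac{i \sqrt{5}}{2}\right) \left(-105\right) = 11550 + \frac{105 i \sqrt{5}}{2}$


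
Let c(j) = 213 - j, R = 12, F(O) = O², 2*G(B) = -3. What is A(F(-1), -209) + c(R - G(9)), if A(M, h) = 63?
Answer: 525/2 ≈ 262.50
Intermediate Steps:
G(B) = -3/2 (G(B) = (½)*(-3) = -3/2)
A(F(-1), -209) + c(R - G(9)) = 63 + (213 - (12 - 1*(-3/2))) = 63 + (213 - (12 + 3/2)) = 63 + (213 - 1*27/2) = 63 + (213 - 27/2) = 63 + 399/2 = 525/2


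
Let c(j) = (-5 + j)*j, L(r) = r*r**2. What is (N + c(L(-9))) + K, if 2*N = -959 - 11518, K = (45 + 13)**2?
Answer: 1064423/2 ≈ 5.3221e+5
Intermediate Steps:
L(r) = r**3
c(j) = j*(-5 + j)
K = 3364 (K = 58**2 = 3364)
N = -12477/2 (N = (-959 - 11518)/2 = (1/2)*(-12477) = -12477/2 ≈ -6238.5)
(N + c(L(-9))) + K = (-12477/2 + (-9)**3*(-5 + (-9)**3)) + 3364 = (-12477/2 - 729*(-5 - 729)) + 3364 = (-12477/2 - 729*(-734)) + 3364 = (-12477/2 + 535086) + 3364 = 1057695/2 + 3364 = 1064423/2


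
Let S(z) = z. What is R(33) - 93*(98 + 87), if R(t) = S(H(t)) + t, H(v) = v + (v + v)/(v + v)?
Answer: -17138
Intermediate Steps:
H(v) = 1 + v (H(v) = v + (2*v)/((2*v)) = v + (2*v)*(1/(2*v)) = v + 1 = 1 + v)
R(t) = 1 + 2*t (R(t) = (1 + t) + t = 1 + 2*t)
R(33) - 93*(98 + 87) = (1 + 2*33) - 93*(98 + 87) = (1 + 66) - 93*185 = 67 - 17205 = -17138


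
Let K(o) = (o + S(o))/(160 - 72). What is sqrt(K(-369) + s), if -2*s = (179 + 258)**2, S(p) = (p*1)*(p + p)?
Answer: I*sqrt(1478306)/4 ≈ 303.96*I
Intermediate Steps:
S(p) = 2*p**2 (S(p) = p*(2*p) = 2*p**2)
K(o) = o**2/44 + o/88 (K(o) = (o + 2*o**2)/(160 - 72) = (o + 2*o**2)/88 = (o + 2*o**2)*(1/88) = o**2/44 + o/88)
s = -190969/2 (s = -(179 + 258)**2/2 = -1/2*437**2 = -1/2*190969 = -190969/2 ≈ -95485.)
sqrt(K(-369) + s) = sqrt((1/88)*(-369)*(1 + 2*(-369)) - 190969/2) = sqrt((1/88)*(-369)*(1 - 738) - 190969/2) = sqrt((1/88)*(-369)*(-737) - 190969/2) = sqrt(24723/8 - 190969/2) = sqrt(-739153/8) = I*sqrt(1478306)/4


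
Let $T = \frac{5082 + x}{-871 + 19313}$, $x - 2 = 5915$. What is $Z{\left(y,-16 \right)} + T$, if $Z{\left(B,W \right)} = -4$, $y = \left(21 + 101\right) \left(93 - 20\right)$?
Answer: $- \frac{62769}{18442} \approx -3.4036$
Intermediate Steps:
$y = 8906$ ($y = 122 \cdot 73 = 8906$)
$x = 5917$ ($x = 2 + 5915 = 5917$)
$T = \frac{10999}{18442}$ ($T = \frac{5082 + 5917}{-871 + 19313} = \frac{10999}{18442} \approx 0.59641$)
$Z{\left(y,-16 \right)} + T = -4 + \frac{10999}{18442} = - \frac{62769}{18442}$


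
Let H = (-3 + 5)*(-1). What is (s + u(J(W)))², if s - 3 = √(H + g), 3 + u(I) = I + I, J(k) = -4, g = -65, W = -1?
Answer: (8 - I*√67)² ≈ -3.0 - 130.97*I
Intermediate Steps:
H = -2 (H = 2*(-1) = -2)
u(I) = -3 + 2*I (u(I) = -3 + (I + I) = -3 + 2*I)
s = 3 + I*√67 (s = 3 + √(-2 - 65) = 3 + √(-67) = 3 + I*√67 ≈ 3.0 + 8.1853*I)
(s + u(J(W)))² = ((3 + I*√67) + (-3 + 2*(-4)))² = ((3 + I*√67) + (-3 - 8))² = ((3 + I*√67) - 11)² = (-8 + I*√67)²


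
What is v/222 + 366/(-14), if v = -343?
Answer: -43027/1554 ≈ -27.688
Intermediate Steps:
v/222 + 366/(-14) = -343/222 + 366/(-14) = -343*1/222 + 366*(-1/14) = -343/222 - 183/7 = -43027/1554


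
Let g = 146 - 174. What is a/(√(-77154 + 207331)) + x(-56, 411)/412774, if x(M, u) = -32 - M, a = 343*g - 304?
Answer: 12/206387 - 9908*√130177/130177 ≈ -27.461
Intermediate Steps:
g = -28
a = -9908 (a = 343*(-28) - 304 = -9604 - 304 = -9908)
a/(√(-77154 + 207331)) + x(-56, 411)/412774 = -9908/√(-77154 + 207331) + (-32 - 1*(-56))/412774 = -9908*√130177/130177 + (-32 + 56)*(1/412774) = -9908*√130177/130177 + 24*(1/412774) = -9908*√130177/130177 + 12/206387 = 12/206387 - 9908*√130177/130177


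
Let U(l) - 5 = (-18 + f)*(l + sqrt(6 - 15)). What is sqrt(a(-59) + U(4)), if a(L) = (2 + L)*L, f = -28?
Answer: sqrt(3184 - 138*I) ≈ 56.44 - 1.2225*I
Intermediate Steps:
a(L) = L*(2 + L)
U(l) = 5 - 138*I - 46*l (U(l) = 5 + (-18 - 28)*(l + sqrt(6 - 15)) = 5 - 46*(l + sqrt(-9)) = 5 - 46*(l + 3*I) = 5 + (-138*I - 46*l) = 5 - 138*I - 46*l)
sqrt(a(-59) + U(4)) = sqrt(-59*(2 - 59) + (5 - 138*I - 46*4)) = sqrt(-59*(-57) + (5 - 138*I - 184)) = sqrt(3363 + (-179 - 138*I)) = sqrt(3184 - 138*I)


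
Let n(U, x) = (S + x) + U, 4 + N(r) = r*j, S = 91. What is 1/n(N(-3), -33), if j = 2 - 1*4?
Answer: 1/60 ≈ 0.016667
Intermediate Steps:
j = -2 (j = 2 - 4 = -2)
N(r) = -4 - 2*r (N(r) = -4 + r*(-2) = -4 - 2*r)
n(U, x) = 91 + U + x (n(U, x) = (91 + x) + U = 91 + U + x)
1/n(N(-3), -33) = 1/(91 + (-4 - 2*(-3)) - 33) = 1/(91 + (-4 + 6) - 33) = 1/(91 + 2 - 33) = 1/60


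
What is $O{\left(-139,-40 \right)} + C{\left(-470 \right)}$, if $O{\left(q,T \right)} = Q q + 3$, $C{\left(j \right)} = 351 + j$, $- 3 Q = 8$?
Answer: $\frac{764}{3} \approx 254.67$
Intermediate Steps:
$Q = - \frac{8}{3}$ ($Q = \left(- \frac{1}{3}\right) 8 = - \frac{8}{3} \approx -2.6667$)
$O{\left(q,T \right)} = 3 - \frac{8 q}{3}$ ($O{\left(q,T \right)} = - \frac{8 q}{3} + 3 = 3 - \frac{8 q}{3}$)
$O{\left(-139,-40 \right)} + C{\left(-470 \right)} = \left(3 - - \frac{1112}{3}\right) + \left(351 - 470\right) = \left(3 + \frac{1112}{3}\right) - 119 = \frac{1121}{3} - 119 = \frac{764}{3}$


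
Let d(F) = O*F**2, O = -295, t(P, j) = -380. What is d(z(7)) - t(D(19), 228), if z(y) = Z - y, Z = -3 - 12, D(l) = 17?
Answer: -142400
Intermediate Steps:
Z = -15
z(y) = -15 - y
d(F) = -295*F**2
d(z(7)) - t(D(19), 228) = -295*(-15 - 1*7)**2 - 1*(-380) = -295*(-15 - 7)**2 + 380 = -295*(-22)**2 + 380 = -295*484 + 380 = -142780 + 380 = -142400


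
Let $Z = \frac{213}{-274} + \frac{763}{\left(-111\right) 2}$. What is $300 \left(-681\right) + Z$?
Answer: $- \frac{3106854187}{15207} \approx -2.043 \cdot 10^{5}$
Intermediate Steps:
$Z = - \frac{64087}{15207}$ ($Z = 213 \left(- \frac{1}{274}\right) + \frac{763}{-222} = - \frac{213}{274} + 763 \left(- \frac{1}{222}\right) = - \frac{213}{274} - \frac{763}{222} = - \frac{64087}{15207} \approx -4.2143$)
$300 \left(-681\right) + Z = 300 \left(-681\right) - \frac{64087}{15207} = -204300 - \frac{64087}{15207} = - \frac{3106854187}{15207}$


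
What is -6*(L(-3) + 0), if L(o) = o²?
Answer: -54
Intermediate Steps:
-6*(L(-3) + 0) = -6*((-3)² + 0) = -6*(9 + 0) = -6*9 = -54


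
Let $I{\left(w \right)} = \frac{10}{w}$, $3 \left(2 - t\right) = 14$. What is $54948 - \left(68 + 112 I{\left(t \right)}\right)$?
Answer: $55300$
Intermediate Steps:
$t = - \frac{8}{3}$ ($t = 2 - \frac{14}{3} = - \frac{8}{3} \approx -2.6667$)
$54948 - \left(68 + 112 I{\left(t \right)}\right) = 54948 - \left(68 + 112 \frac{10}{- \frac{8}{3}}\right) = 54948 - \left(68 + 112 \cdot 10 \left(- \frac{3}{8}\right)\right) = 54948 - -352 = 54948 + \left(-68 + 420\right) = 54948 + 352 = 55300$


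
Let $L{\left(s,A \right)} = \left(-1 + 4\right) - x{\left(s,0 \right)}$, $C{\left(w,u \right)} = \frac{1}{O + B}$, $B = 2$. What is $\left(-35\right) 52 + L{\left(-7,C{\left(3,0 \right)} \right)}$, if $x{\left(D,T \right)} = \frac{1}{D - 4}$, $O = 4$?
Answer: $- \frac{19986}{11} \approx -1816.9$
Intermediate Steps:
$C{\left(w,u \right)} = \frac{1}{6}$ ($C{\left(w,u \right)} = \frac{1}{4 + 2} = \frac{1}{6}$)
$x{\left(D,T \right)} = \frac{1}{-4 + D}$
$L{\left(s,A \right)} = 3 - \frac{1}{-4 + s}$ ($L{\left(s,A \right)} = \left(-1 + 4\right) - \frac{1}{-4 + s} = 3 - \frac{1}{-4 + s}$)
$\left(-35\right) 52 + L{\left(-7,C{\left(3,0 \right)} \right)} = \left(-35\right) 52 + \frac{-13 + 3 \left(-7\right)}{-4 - 7} = -1820 + \frac{-13 - 21}{-11} = -1820 - - \frac{34}{11} = -1820 + \frac{34}{11} = - \frac{19986}{11}$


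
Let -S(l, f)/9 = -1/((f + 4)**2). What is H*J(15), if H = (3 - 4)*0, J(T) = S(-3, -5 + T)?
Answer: 0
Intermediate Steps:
S(l, f) = 9/(4 + f)**2 (S(l, f) = -(-9)/((f + 4)**2) = -(-9)/((4 + f)**2) = -(-9)/(4 + f)**2 = 9/(4 + f)**2)
J(T) = 9/(-1 + T)**2 (J(T) = 9/(4 + (-5 + T))**2 = 9/(-1 + T)**2)
H = 0 (H = -1*0 = 0)
H*J(15) = 0*(9/(-1 + 15)**2) = 0*(9/14**2) = 0*(9*(1/196)) = 0*(9/196) = 0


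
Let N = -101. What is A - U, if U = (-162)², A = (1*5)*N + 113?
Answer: -26636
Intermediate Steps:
A = -392 (A = (1*5)*(-101) + 113 = 5*(-101) + 113 = -505 + 113 = -392)
U = 26244
A - U = -392 - 1*26244 = -392 - 26244 = -26636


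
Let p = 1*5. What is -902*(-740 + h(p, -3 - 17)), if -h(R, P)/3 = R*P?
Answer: 396880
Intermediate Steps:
p = 5
h(R, P) = -3*P*R (h(R, P) = -3*R*P = -3*P*R)
-902*(-740 + h(p, -3 - 17)) = -902*(-740 - 3*(-3 - 17)*5) = -902*(-740 - 3*(-20)*5) = -902*(-740 + 300) = -902*(-440) = 396880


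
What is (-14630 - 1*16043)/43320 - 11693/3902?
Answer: -313113403/84517320 ≈ -3.7047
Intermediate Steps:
(-14630 - 1*16043)/43320 - 11693/3902 = (-14630 - 16043)*(1/43320) - 11693*1/3902 = -30673*1/43320 - 11693/3902 = -30673/43320 - 11693/3902 = -313113403/84517320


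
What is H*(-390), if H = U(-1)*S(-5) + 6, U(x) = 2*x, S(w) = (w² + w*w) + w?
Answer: 32760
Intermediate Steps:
S(w) = w + 2*w² (S(w) = (w² + w²) + w = 2*w² + w = w + 2*w²)
H = -84 (H = (2*(-1))*(-5*(1 + 2*(-5))) + 6 = -(-10)*(1 - 10) + 6 = -(-10)*(-9) + 6 = -2*45 + 6 = -90 + 6 = -84)
H*(-390) = -84*(-390) = 32760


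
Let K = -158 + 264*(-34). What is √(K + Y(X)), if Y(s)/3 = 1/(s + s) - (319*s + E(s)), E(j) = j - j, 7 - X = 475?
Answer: √10677225234/156 ≈ 662.38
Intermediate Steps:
X = -468 (X = 7 - 1*475 = 7 - 475 = -468)
K = -9134 (K = -158 - 8976 = -9134)
E(j) = 0
Y(s) = -957*s + 3/(2*s) (Y(s) = 3*(1/(s + s) - (319*s + 0)) = 3*(1/(2*s) - 319*s) = -957*s + 3/(2*s))
√(K + Y(X)) = √(-9134 + (-957*(-468) + (3/2)/(-468))) = √(-9134 + (447876 + (3/2)*(-1/468))) = √(-9134 + (447876 - 1/312)) = √(-9134 + 139737311/312) = √(136887503/312) = √10677225234/156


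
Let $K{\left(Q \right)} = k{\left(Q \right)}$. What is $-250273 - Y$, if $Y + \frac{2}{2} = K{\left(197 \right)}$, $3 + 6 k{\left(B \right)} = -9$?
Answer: $-250270$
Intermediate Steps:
$k{\left(B \right)} = -2$ ($k{\left(B \right)} = - \frac{1}{2} + \frac{1}{6} \left(-9\right) = - \frac{1}{2} - \frac{3}{2} = -2$)
$K{\left(Q \right)} = -2$
$Y = -3$ ($Y = -1 - 2 = -3$)
$-250273 - Y = -250273 - -3 = -250273 + 3 = -250270$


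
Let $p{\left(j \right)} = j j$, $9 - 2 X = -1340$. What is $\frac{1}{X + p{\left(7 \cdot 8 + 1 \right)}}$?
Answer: $\frac{2}{7847} \approx 0.00025487$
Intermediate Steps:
$X = \frac{1349}{2}$ ($X = \frac{9}{2} - -670 = \frac{9}{2} + 670 = \frac{1349}{2} \approx 674.5$)
$p{\left(j \right)} = j^{2}$
$\frac{1}{X + p{\left(7 \cdot 8 + 1 \right)}} = \frac{1}{\frac{1349}{2} + \left(7 \cdot 8 + 1\right)^{2}} = \frac{1}{\frac{1349}{2} + \left(56 + 1\right)^{2}} = \frac{1}{\frac{1349}{2} + 57^{2}} = \frac{1}{\frac{1349}{2} + 3249} = \frac{1}{\frac{7847}{2}} = \frac{2}{7847}$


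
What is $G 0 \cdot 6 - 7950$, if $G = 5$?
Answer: $-7950$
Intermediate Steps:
$G 0 \cdot 6 - 7950 = 5 \cdot 0 \cdot 6 - 7950 = 0 \cdot 6 - 7950 = 0 - 7950 = -7950$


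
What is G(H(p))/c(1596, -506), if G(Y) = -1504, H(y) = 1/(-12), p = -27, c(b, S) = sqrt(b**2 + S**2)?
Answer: -752*sqrt(700813)/700813 ≈ -0.89829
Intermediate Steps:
c(b, S) = sqrt(S**2 + b**2)
H(y) = -1/12
G(H(p))/c(1596, -506) = -1504/sqrt((-506)**2 + 1596**2) = -1504/sqrt(256036 + 2547216) = -1504*sqrt(700813)/1401626 = -752*sqrt(700813)/700813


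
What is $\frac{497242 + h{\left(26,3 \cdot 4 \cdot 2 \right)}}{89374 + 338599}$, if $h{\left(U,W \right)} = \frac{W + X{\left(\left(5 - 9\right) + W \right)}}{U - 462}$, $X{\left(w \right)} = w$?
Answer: $\frac{54199367}{46649057} \approx 1.1619$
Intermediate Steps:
$h{\left(U,W \right)} = \frac{-4 + 2 W}{-462 + U}$ ($h{\left(U,W \right)} = \frac{W + \left(\left(5 - 9\right) + W\right)}{U - 462} = \frac{W + \left(-4 + W\right)}{-462 + U} = \frac{-4 + 2 W}{-462 + U}$)
$\frac{497242 + h{\left(26,3 \cdot 4 \cdot 2 \right)}}{89374 + 338599} = \frac{497242 + \frac{2 \left(-2 + 3 \cdot 4 \cdot 2\right)}{-462 + 26}}{89374 + 338599} = \frac{497242 + \frac{2 \left(-2 + 12 \cdot 2\right)}{-436}}{427973} = \left(497242 + 2 \left(- \frac{1}{436}\right) \left(-2 + 24\right)\right) \frac{1}{427973} = \left(497242 + 2 \left(- \frac{1}{436}\right) 22\right) \frac{1}{427973} = \left(497242 - \frac{11}{109}\right) \frac{1}{427973} = \frac{54199367}{109} \cdot \frac{1}{427973} = \frac{54199367}{46649057}$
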